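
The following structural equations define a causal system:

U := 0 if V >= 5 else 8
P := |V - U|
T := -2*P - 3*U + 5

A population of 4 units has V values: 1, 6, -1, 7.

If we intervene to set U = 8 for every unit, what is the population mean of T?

Under do(U=8), U's equation is replaced by U=8 for every unit. Per-unit T: -33, -23, -37, -21. Mean = -28.5.

-28.5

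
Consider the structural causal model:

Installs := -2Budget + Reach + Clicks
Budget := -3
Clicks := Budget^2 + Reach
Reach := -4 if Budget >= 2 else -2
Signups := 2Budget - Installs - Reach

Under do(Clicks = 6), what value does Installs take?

The intervention breaks the incoming arrows to Clicks: Clicks := Budget^2 + Reach no longer applies, and Clicks = 6.
Reach = -4 if Budget >= 2 else -2  [with Budget=-3]  = -2
Installs = -2Budget + Reach + Clicks  [with Budget=-3, Reach=-2, Clicks=6]  = 10

10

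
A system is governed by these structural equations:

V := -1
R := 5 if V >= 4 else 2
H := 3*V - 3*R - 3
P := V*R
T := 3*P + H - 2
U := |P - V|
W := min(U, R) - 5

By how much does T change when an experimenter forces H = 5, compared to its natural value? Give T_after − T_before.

17

do(H=5) replaces the equation H := 3*V - 3*R - 3 with the constant H = 5.
R = 5 if V >= 4 else 2  [with V=-1]  = 2
P = V*R  [with V=-1, R=2]  = -2
T = 3*P + H - 2  [with P=-2, H=5]  = -3
Without intervention: R = 5 if V >= 4 else 2  [with V=-1]  = 2; H = 3*V - 3*R - 3  [with V=-1, R=2]  = -12; P = V*R  [with V=-1, R=2]  = -2; T = 3*P + H - 2  [with P=-2, H=-12]  = -20.
Change = -3 − (-20) = 17.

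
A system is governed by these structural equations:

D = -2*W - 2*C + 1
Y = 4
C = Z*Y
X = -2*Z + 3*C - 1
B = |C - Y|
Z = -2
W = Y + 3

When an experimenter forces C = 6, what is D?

The intervention breaks the incoming arrows to C: C = Z*Y no longer applies, and C = 6.
W = Y + 3  [with Y=4]  = 7
D = -2*W - 2*C + 1  [with W=7, C=6]  = -25

-25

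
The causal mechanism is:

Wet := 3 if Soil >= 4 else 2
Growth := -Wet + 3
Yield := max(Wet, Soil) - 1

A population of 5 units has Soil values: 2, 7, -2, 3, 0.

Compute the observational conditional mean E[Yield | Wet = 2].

1.25

Observing Wet=2 restricts to units where Wet's equation naturally yields 2: Soil ∈ {2, -2, 3, 0}. In that subpopulation Yield = 1, 1, 2, 1, mean 1.25.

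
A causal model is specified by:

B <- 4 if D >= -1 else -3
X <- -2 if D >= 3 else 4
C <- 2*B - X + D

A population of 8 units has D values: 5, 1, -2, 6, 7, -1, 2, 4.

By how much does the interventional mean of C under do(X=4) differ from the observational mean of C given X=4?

4.5

The intervention sets X=4 in all 8 units regardless of D. Recomputing C per unit gives 9, 5, -12, 10, 11, 3, 6, 8; average 5.
Conditioning on X=4 selects the 4 unit(s) with D ∈ {1, -2, -1, 2}. Their C values: 5, -12, 3, 6. Mean = 0.5.
Difference = 5 − 0.5 = 4.5.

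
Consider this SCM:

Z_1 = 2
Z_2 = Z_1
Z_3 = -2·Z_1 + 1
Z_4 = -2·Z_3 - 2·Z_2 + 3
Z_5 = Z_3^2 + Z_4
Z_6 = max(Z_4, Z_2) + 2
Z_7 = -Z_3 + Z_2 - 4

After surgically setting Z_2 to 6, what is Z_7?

Under do(Z_2=6), the mechanism Z_2 = Z_1 is discarded; Z_2 is fixed at 6.
Z_3 = -2·Z_1 + 1  [with Z_1=2]  = -3
Z_7 = -Z_3 + Z_2 - 4  [with Z_3=-3, Z_2=6]  = 5

5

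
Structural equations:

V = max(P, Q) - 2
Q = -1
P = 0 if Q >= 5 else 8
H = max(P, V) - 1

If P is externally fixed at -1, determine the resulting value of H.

-2

Under do(P=-1), the mechanism P = 0 if Q >= 5 else 8 is discarded; P is fixed at -1.
V = max(P, Q) - 2  [with P=-1, Q=-1]  = -3
H = max(P, V) - 1  [with P=-1, V=-3]  = -2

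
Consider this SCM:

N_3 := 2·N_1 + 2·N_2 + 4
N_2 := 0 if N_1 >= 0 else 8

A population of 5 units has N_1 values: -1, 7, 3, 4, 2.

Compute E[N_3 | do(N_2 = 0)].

10

Under do(N_2=0), N_2's equation is replaced by N_2=0 for every unit. Per-unit N_3: 2, 18, 10, 12, 8. Mean = 10.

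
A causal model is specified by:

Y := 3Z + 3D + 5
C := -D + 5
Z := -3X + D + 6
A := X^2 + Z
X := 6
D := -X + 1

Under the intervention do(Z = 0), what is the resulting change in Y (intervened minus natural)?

51

The intervention breaks the incoming arrows to Z: Z := -3X + D + 6 no longer applies, and Z = 0.
D = -X + 1  [with X=6]  = -5
Y = 3Z + 3D + 5  [with Z=0, D=-5]  = -10
Without intervention: D = -X + 1  [with X=6]  = -5; Z = -3X + D + 6  [with X=6, D=-5]  = -17; Y = 3Z + 3D + 5  [with Z=-17, D=-5]  = -61.
Change = -10 − (-61) = 51.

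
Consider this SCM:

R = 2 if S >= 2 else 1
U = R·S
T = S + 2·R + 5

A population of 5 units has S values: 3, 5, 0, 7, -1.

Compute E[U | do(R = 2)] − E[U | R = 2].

-4.4

Every unit gets R=2 under the intervention. U values become 6, 10, 0, 14, -2; E[U|do(R=2)] = 5.6.
Conditioning on R=2 selects the 3 unit(s) with S ∈ {3, 5, 7}. Their U values: 6, 10, 14. Mean = 10.
Difference = 5.6 − 10 = -4.4.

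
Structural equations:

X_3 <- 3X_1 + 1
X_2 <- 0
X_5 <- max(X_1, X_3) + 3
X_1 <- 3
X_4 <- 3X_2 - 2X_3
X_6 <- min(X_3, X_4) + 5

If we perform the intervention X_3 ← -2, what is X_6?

The intervention breaks the incoming arrows to X_3: X_3 <- 3X_1 + 1 no longer applies, and X_3 = -2.
X_4 = 3X_2 - 2X_3  [with X_2=0, X_3=-2]  = 4
X_6 = min(X_3, X_4) + 5  [with X_3=-2, X_4=4]  = 3

3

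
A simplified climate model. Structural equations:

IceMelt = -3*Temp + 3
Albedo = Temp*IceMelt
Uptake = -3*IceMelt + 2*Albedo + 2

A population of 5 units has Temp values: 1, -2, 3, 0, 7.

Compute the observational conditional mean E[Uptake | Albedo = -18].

E[Uptake|Albedo=-18] averages over only the 2 units with Albedo=-18 (Temp = -2, 3): Uptake = -61, -16, mean -38.5.

-38.5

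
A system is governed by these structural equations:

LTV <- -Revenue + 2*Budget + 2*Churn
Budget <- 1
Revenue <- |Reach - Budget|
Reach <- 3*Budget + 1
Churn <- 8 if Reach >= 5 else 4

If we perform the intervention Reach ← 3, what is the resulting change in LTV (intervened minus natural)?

1

do(Reach=3) replaces the equation Reach <- 3*Budget + 1 with the constant Reach = 3.
Churn = 8 if Reach >= 5 else 4  [with Reach=3]  = 4
Revenue = |Reach - Budget|  [with Reach=3, Budget=1]  = 2
LTV = -Revenue + 2*Budget + 2*Churn  [with Revenue=2, Budget=1, Churn=4]  = 8
Without intervention: Reach = 3*Budget + 1  [with Budget=1]  = 4; Churn = 8 if Reach >= 5 else 4  [with Reach=4]  = 4; Revenue = |Reach - Budget|  [with Reach=4, Budget=1]  = 3; LTV = -Revenue + 2*Budget + 2*Churn  [with Revenue=3, Budget=1, Churn=4]  = 7.
Change = 8 − 7 = 1.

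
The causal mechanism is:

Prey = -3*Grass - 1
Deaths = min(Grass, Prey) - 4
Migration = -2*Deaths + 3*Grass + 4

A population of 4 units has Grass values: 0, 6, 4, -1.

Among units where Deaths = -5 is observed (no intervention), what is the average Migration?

Conditioning on Deaths=-5 selects the 2 unit(s) with Grass ∈ {0, -1}. Their Migration values: 14, 11. Mean = 12.5.

12.5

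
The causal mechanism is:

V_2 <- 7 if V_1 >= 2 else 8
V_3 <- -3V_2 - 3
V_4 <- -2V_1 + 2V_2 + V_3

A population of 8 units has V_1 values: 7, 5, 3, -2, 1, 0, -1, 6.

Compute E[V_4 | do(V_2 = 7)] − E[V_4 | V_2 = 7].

Every unit gets V_2=7 under the intervention. V_4 values become -24, -20, -16, -6, -12, -10, -8, -22; E[V_4|do(V_2=7)] = -14.75.
E[V_4|V_2=7] averages over only the 4 units with V_2=7 (V_1 = 7, 5, 3, 6): V_4 = -24, -20, -16, -22, mean -20.5.
Difference = -14.75 − (-20.5) = 5.75.

5.75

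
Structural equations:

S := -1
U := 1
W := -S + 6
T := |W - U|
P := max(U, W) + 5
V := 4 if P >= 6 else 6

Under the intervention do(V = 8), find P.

12

do(V=8) replaces the equation V := 4 if P >= 6 else 6 with the constant V = 8.
Since P is not a descendant of the intervened variable, it is unaffected.
W = -S + 6  [with S=-1]  = 7
P = max(U, W) + 5  [with U=1, W=7]  = 12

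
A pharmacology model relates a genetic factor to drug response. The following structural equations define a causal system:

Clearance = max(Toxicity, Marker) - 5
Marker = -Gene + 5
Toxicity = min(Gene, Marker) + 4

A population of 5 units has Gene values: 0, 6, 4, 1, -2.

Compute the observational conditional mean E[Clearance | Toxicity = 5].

Observing Toxicity=5 restricts to units where Toxicity's equation naturally yields 5: Gene ∈ {4, 1}. In that subpopulation Clearance = 0, 0, mean 0.

0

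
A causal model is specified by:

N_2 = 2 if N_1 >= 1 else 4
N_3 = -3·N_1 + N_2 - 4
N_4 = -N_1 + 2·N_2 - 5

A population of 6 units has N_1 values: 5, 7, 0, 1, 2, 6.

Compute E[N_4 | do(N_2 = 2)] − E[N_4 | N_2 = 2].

0.7

The intervention sets N_2=2 in all 6 units regardless of N_1. Recomputing N_4 per unit gives -6, -8, -1, -2, -3, -7; average -4.5.
Conditioning on N_2=2 selects the 5 unit(s) with N_1 ∈ {5, 7, 1, 2, 6}. Their N_4 values: -6, -8, -2, -3, -7. Mean = -5.2.
Difference = -4.5 − (-5.2) = 0.7.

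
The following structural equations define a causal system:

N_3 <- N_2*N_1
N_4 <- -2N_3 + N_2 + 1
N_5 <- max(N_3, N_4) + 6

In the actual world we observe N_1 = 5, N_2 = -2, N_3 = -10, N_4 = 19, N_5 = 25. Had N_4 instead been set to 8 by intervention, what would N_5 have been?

14

Intervening sets N_4 = 8 and removes its equation (N_4 <- -2N_3 + N_2 + 1).
N_3 = N_2*N_1  [with N_2=-2, N_1=5]  = -10
N_5 = max(N_3, N_4) + 6  [with N_3=-10, N_4=8]  = 14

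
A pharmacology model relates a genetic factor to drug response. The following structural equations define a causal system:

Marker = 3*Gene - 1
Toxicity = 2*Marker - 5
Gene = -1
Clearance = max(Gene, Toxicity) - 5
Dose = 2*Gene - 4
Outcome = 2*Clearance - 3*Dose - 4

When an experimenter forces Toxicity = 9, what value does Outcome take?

22

Under do(Toxicity=9), the mechanism Toxicity = 2*Marker - 5 is discarded; Toxicity is fixed at 9.
Dose = 2*Gene - 4  [with Gene=-1]  = -6
Clearance = max(Gene, Toxicity) - 5  [with Gene=-1, Toxicity=9]  = 4
Outcome = 2*Clearance - 3*Dose - 4  [with Clearance=4, Dose=-6]  = 22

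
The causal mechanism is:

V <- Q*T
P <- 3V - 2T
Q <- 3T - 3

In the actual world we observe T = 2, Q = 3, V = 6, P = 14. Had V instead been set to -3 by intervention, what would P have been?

The intervention breaks the incoming arrows to V: V <- Q*T no longer applies, and V = -3.
P = 3V - 2T  [with V=-3, T=2]  = -13

-13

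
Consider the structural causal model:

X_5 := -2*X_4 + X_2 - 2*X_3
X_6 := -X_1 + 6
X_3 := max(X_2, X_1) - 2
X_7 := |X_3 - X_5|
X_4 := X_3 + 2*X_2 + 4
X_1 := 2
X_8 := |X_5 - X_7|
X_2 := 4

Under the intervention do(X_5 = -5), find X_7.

7

Under do(X_5=-5), the mechanism X_5 := -2*X_4 + X_2 - 2*X_3 is discarded; X_5 is fixed at -5.
X_3 = max(X_2, X_1) - 2  [with X_2=4, X_1=2]  = 2
X_7 = |X_3 - X_5|  [with X_3=2, X_5=-5]  = 7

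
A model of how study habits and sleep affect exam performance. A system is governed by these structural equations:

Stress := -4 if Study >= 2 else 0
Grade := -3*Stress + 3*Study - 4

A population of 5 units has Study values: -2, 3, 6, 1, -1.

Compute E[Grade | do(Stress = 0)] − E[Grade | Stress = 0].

Under do(Stress=0), Stress's equation is replaced by Stress=0 for every unit. Per-unit Grade: -10, 5, 14, -1, -7. Mean = 0.2.
Conditioning on Stress=0 selects the 3 unit(s) with Study ∈ {-2, 1, -1}. Their Grade values: -10, -1, -7. Mean = -6.
Difference = 0.2 − (-6) = 6.2.

6.2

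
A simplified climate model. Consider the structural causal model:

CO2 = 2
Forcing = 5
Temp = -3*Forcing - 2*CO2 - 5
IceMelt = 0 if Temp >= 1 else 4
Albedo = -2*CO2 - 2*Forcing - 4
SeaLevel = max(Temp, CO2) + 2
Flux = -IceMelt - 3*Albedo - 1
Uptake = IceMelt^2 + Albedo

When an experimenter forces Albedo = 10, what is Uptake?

26

do(Albedo=10) replaces the equation Albedo = -2*CO2 - 2*Forcing - 4 with the constant Albedo = 10.
Temp = -3*Forcing - 2*CO2 - 5  [with Forcing=5, CO2=2]  = -24
IceMelt = 0 if Temp >= 1 else 4  [with Temp=-24]  = 4
Uptake = IceMelt^2 + Albedo  [with IceMelt=4, Albedo=10]  = 26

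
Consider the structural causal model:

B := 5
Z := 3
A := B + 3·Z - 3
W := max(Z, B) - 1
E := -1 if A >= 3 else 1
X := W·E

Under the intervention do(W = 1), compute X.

-1

Under do(W=1), the mechanism W := max(Z, B) - 1 is discarded; W is fixed at 1.
A = B + 3·Z - 3  [with B=5, Z=3]  = 11
E = -1 if A >= 3 else 1  [with A=11]  = -1
X = W·E  [with W=1, E=-1]  = -1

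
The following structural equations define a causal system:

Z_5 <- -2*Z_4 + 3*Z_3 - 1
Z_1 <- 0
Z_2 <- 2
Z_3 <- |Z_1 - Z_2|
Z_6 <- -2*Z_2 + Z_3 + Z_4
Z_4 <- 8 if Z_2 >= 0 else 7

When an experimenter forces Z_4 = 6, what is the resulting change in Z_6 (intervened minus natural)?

Under do(Z_4=6), the mechanism Z_4 <- 8 if Z_2 >= 0 else 7 is discarded; Z_4 is fixed at 6.
Z_3 = |Z_1 - Z_2|  [with Z_1=0, Z_2=2]  = 2
Z_6 = -2*Z_2 + Z_3 + Z_4  [with Z_2=2, Z_3=2, Z_4=6]  = 4
Without intervention: Z_3 = |Z_1 - Z_2|  [with Z_1=0, Z_2=2]  = 2; Z_4 = 8 if Z_2 >= 0 else 7  [with Z_2=2]  = 8; Z_6 = -2*Z_2 + Z_3 + Z_4  [with Z_2=2, Z_3=2, Z_4=8]  = 6.
Change = 4 − 6 = -2.

-2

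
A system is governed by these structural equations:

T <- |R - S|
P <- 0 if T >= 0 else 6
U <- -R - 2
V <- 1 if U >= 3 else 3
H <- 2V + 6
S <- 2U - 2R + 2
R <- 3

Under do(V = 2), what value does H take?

10

The intervention breaks the incoming arrows to V: V <- 1 if U >= 3 else 3 no longer applies, and V = 2.
H = 2V + 6  [with V=2]  = 10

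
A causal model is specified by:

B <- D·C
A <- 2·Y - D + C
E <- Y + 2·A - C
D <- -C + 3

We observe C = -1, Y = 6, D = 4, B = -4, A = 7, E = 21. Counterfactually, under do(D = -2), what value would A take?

do(D=-2) replaces the equation D <- -C + 3 with the constant D = -2.
A = 2·Y - D + C  [with Y=6, D=-2, C=-1]  = 13

13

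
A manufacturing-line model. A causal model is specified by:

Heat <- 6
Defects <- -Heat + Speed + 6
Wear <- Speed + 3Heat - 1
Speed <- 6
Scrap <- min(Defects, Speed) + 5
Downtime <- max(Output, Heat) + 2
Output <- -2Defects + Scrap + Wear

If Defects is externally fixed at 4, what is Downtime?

The intervention breaks the incoming arrows to Defects: Defects <- -Heat + Speed + 6 no longer applies, and Defects = 4.
Wear = Speed + 3Heat - 1  [with Speed=6, Heat=6]  = 23
Scrap = min(Defects, Speed) + 5  [with Defects=4, Speed=6]  = 9
Output = -2Defects + Scrap + Wear  [with Defects=4, Scrap=9, Wear=23]  = 24
Downtime = max(Output, Heat) + 2  [with Output=24, Heat=6]  = 26

26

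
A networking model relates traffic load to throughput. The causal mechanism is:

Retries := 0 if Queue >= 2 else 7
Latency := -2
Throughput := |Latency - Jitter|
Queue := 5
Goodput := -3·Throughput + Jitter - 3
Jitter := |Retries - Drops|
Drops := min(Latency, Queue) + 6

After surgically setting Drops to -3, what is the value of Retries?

0

The intervention breaks the incoming arrows to Drops: Drops := min(Latency, Queue) + 6 no longer applies, and Drops = -3.
Retries is not downstream of the intervention, so its value is determined by the original equations.
Retries = 0 if Queue >= 2 else 7  [with Queue=5]  = 0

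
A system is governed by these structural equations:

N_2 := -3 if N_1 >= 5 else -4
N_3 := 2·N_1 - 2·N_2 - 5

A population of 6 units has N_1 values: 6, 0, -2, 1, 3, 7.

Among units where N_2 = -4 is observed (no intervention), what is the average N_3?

4

Observing N_2=-4 restricts to units where N_2's equation naturally yields -4: N_1 ∈ {0, -2, 1, 3}. In that subpopulation N_3 = 3, -1, 5, 9, mean 4.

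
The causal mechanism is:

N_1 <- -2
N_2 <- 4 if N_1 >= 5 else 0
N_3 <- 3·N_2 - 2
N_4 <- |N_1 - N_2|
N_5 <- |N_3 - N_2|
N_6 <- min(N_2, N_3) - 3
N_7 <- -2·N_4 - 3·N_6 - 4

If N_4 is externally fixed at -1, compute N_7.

The intervention breaks the incoming arrows to N_4: N_4 <- |N_1 - N_2| no longer applies, and N_4 = -1.
N_2 = 4 if N_1 >= 5 else 0  [with N_1=-2]  = 0
N_3 = 3·N_2 - 2  [with N_2=0]  = -2
N_6 = min(N_2, N_3) - 3  [with N_2=0, N_3=-2]  = -5
N_7 = -2·N_4 - 3·N_6 - 4  [with N_4=-1, N_6=-5]  = 13

13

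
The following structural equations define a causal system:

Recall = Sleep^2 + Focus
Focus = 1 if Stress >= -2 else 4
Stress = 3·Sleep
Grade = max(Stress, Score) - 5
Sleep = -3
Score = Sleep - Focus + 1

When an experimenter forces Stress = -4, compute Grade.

-9

Under do(Stress=-4), the mechanism Stress = 3·Sleep is discarded; Stress is fixed at -4.
Focus = 1 if Stress >= -2 else 4  [with Stress=-4]  = 4
Score = Sleep - Focus + 1  [with Sleep=-3, Focus=4]  = -6
Grade = max(Stress, Score) - 5  [with Stress=-4, Score=-6]  = -9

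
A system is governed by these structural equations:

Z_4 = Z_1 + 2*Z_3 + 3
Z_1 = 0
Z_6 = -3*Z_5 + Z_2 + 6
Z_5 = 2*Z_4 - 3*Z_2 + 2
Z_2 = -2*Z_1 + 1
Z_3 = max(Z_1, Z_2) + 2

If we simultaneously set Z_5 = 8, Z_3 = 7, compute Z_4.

Under do(Z_5 = 8, Z_3 = 7), each intervened variable's structural equation is replaced by its fixed value.
Z_4 = Z_1 + 2*Z_3 + 3  [with Z_1=0, Z_3=7]  = 17

17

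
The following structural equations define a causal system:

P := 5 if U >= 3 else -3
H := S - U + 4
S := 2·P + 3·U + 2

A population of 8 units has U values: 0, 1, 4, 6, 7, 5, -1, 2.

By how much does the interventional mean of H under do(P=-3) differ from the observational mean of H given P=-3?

5

Under do(P=-3), P's equation is replaced by P=-3 for every unit. Per-unit H: 0, 2, 8, 12, 14, 10, -2, 4. Mean = 6.
Observing P=-3 restricts to units where P's equation naturally yields -3: U ∈ {0, 1, -1, 2}. In that subpopulation H = 0, 2, -2, 4, mean 1.
Difference = 6 − 1 = 5.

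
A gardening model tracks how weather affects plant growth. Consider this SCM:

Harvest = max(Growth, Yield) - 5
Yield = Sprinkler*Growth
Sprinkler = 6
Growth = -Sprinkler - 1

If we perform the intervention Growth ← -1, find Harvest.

Under do(Growth=-1), the mechanism Growth = -Sprinkler - 1 is discarded; Growth is fixed at -1.
Yield = Sprinkler*Growth  [with Sprinkler=6, Growth=-1]  = -6
Harvest = max(Growth, Yield) - 5  [with Growth=-1, Yield=-6]  = -6

-6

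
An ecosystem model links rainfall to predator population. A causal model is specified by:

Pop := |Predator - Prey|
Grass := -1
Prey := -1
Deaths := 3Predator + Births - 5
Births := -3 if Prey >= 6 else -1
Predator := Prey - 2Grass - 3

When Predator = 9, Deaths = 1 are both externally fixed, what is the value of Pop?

Setting Predator = 9, Deaths = 1 by intervention discards those variables' equations.
Pop = |Predator - Prey|  [with Predator=9, Prey=-1]  = 10

10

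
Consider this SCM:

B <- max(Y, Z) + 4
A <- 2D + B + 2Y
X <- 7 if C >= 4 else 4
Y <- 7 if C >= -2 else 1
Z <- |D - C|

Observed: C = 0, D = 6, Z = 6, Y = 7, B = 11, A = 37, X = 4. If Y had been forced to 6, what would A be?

Under do(Y=6), the mechanism Y <- 7 if C >= -2 else 1 is discarded; Y is fixed at 6.
Z = |D - C|  [with D=6, C=0]  = 6
B = max(Y, Z) + 4  [with Y=6, Z=6]  = 10
A = 2D + B + 2Y  [with D=6, B=10, Y=6]  = 34

34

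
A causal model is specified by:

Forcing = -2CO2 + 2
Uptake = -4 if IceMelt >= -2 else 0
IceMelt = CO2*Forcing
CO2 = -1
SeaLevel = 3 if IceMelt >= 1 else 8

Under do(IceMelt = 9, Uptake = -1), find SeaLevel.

3

The joint intervention fixes IceMelt = 9, Uptake = -1, removing each variable's own equation.
SeaLevel = 3 if IceMelt >= 1 else 8  [with IceMelt=9]  = 3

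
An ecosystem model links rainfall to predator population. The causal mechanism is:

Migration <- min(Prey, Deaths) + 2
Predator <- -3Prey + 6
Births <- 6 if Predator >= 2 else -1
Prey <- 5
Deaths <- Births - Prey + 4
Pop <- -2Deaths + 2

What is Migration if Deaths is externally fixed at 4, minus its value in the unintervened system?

6

Intervening sets Deaths = 4 and removes its equation (Deaths <- Births - Prey + 4).
Migration = min(Prey, Deaths) + 2  [with Prey=5, Deaths=4]  = 6
Without intervention: Predator = -3Prey + 6  [with Prey=5]  = -9; Births = 6 if Predator >= 2 else -1  [with Predator=-9]  = -1; Deaths = Births - Prey + 4  [with Births=-1, Prey=5]  = -2; Migration = min(Prey, Deaths) + 2  [with Prey=5, Deaths=-2]  = 0.
Change = 6 − 0 = 6.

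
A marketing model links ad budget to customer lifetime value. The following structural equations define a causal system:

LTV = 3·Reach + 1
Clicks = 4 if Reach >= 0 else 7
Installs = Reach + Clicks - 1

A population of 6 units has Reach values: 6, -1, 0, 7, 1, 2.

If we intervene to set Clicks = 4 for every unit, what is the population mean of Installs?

The intervention sets Clicks=4 in all 6 units regardless of Reach. Recomputing Installs per unit gives 9, 2, 3, 10, 4, 5; average 5.5.

5.5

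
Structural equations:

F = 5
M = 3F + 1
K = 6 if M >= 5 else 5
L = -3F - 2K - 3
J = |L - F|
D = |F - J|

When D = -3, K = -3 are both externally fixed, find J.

17

Under do(D = -3, K = -3), each intervened variable's structural equation is replaced by its fixed value.
L = -3F - 2K - 3  [with F=5, K=-3]  = -12
J = |L - F|  [with L=-12, F=5]  = 17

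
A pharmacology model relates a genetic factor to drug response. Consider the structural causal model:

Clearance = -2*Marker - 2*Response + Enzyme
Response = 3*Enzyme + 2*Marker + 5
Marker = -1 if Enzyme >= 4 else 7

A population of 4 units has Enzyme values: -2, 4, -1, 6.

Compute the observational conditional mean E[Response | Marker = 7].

Conditioning on Marker=7 selects the 2 unit(s) with Enzyme ∈ {-2, -1}. Their Response values: 13, 16. Mean = 14.5.

14.5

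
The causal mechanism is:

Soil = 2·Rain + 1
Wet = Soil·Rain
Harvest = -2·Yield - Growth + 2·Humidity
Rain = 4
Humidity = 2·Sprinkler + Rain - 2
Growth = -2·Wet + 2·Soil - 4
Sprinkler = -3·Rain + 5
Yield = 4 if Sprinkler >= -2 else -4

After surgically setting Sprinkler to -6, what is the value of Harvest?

46

do(Sprinkler=-6) replaces the equation Sprinkler = -3·Rain + 5 with the constant Sprinkler = -6.
Soil = 2·Rain + 1  [with Rain=4]  = 9
Wet = Soil·Rain  [with Soil=9, Rain=4]  = 36
Growth = -2·Wet + 2·Soil - 4  [with Wet=36, Soil=9]  = -58
Humidity = 2·Sprinkler + Rain - 2  [with Sprinkler=-6, Rain=4]  = -10
Yield = 4 if Sprinkler >= -2 else -4  [with Sprinkler=-6]  = -4
Harvest = -2·Yield - Growth + 2·Humidity  [with Yield=-4, Growth=-58, Humidity=-10]  = 46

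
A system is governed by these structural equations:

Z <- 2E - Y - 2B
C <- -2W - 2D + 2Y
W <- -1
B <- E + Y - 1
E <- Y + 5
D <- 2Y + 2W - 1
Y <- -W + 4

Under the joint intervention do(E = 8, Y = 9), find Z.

Under do(E = 8, Y = 9), each intervened variable's structural equation is replaced by its fixed value.
B = E + Y - 1  [with E=8, Y=9]  = 16
Z = 2E - Y - 2B  [with E=8, Y=9, B=16]  = -25

-25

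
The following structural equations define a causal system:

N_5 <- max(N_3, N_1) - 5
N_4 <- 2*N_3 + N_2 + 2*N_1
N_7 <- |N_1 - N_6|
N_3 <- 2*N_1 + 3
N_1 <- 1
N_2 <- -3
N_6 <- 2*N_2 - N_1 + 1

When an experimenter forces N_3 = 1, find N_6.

The intervention breaks the incoming arrows to N_3: N_3 <- 2*N_1 + 3 no longer applies, and N_3 = 1.
No directed path runs from N_3 to N_6, so N_6 keeps its natural value.
N_6 = 2*N_2 - N_1 + 1  [with N_2=-3, N_1=1]  = -6

-6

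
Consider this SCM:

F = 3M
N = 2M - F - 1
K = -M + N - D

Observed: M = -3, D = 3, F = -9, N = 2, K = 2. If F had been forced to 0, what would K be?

do(F=0) replaces the equation F = 3M with the constant F = 0.
N = 2M - F - 1  [with M=-3, F=0]  = -7
K = -M + N - D  [with M=-3, N=-7, D=3]  = -7

-7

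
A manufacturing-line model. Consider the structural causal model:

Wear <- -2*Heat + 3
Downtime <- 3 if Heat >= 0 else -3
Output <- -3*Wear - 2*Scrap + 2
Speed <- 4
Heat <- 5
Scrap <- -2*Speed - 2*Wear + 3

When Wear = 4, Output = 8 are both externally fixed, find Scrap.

-13

The joint intervention fixes Wear = 4, Output = 8, removing each variable's own equation.
Scrap = -2*Speed - 2*Wear + 3  [with Speed=4, Wear=4]  = -13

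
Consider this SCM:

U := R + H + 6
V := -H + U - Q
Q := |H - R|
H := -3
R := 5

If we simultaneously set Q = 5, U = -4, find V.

The joint intervention fixes Q = 5, U = -4, removing each variable's own equation.
V = -H + U - Q  [with H=-3, U=-4, Q=5]  = -6

-6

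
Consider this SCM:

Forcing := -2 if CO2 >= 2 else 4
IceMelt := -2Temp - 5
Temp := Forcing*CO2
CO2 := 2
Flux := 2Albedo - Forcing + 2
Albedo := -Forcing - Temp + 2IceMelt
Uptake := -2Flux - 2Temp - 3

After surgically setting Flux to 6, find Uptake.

Intervening sets Flux = 6 and removes its equation (Flux := 2Albedo - Forcing + 2).
Forcing = -2 if CO2 >= 2 else 4  [with CO2=2]  = -2
Temp = Forcing*CO2  [with Forcing=-2, CO2=2]  = -4
Uptake = -2Flux - 2Temp - 3  [with Flux=6, Temp=-4]  = -7

-7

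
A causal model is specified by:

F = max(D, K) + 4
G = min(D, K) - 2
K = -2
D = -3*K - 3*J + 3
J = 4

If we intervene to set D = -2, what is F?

2

The intervention breaks the incoming arrows to D: D = -3*K - 3*J + 3 no longer applies, and D = -2.
F = max(D, K) + 4  [with D=-2, K=-2]  = 2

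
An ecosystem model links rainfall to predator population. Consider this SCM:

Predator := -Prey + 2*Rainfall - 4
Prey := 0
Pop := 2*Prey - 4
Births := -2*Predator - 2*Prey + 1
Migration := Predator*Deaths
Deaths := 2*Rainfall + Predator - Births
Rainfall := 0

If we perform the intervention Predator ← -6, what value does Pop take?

-4

The intervention breaks the incoming arrows to Predator: Predator := -Prey + 2*Rainfall - 4 no longer applies, and Predator = -6.
Pop is not downstream of the intervention, so its value is determined by the original equations.
Pop = 2*Prey - 4  [with Prey=0]  = -4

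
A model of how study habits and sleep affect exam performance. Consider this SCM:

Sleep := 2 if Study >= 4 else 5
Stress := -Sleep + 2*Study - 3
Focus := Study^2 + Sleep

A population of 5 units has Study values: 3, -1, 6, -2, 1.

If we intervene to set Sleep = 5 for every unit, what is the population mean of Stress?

-5.2

do(Sleep=5) breaks Sleep's dependence on Study. With Sleep=5 fixed, Stress across the units is -2, -10, 4, -12, -6, mean -5.2.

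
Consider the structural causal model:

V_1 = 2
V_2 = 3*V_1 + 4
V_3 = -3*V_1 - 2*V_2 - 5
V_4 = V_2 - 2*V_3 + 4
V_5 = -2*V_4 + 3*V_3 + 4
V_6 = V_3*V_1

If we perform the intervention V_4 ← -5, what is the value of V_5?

-79

Intervening sets V_4 = -5 and removes its equation (V_4 = V_2 - 2*V_3 + 4).
V_2 = 3*V_1 + 4  [with V_1=2]  = 10
V_3 = -3*V_1 - 2*V_2 - 5  [with V_1=2, V_2=10]  = -31
V_5 = -2*V_4 + 3*V_3 + 4  [with V_4=-5, V_3=-31]  = -79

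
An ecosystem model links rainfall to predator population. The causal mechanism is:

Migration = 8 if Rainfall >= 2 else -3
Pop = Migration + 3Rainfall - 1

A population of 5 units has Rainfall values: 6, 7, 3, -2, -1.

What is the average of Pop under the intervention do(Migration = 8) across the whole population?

Every unit gets Migration=8 under the intervention. Pop values become 25, 28, 16, 1, 4; E[Pop|do(Migration=8)] = 14.8.

14.8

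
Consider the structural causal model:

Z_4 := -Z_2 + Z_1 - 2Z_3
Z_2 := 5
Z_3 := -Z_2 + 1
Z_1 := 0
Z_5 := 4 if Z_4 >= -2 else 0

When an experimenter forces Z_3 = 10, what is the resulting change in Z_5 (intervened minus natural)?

-4

do(Z_3=10) replaces the equation Z_3 := -Z_2 + 1 with the constant Z_3 = 10.
Z_4 = -Z_2 + Z_1 - 2Z_3  [with Z_2=5, Z_1=0, Z_3=10]  = -25
Z_5 = 4 if Z_4 >= -2 else 0  [with Z_4=-25]  = 0
Without intervention: Z_3 = -Z_2 + 1  [with Z_2=5]  = -4; Z_4 = -Z_2 + Z_1 - 2Z_3  [with Z_2=5, Z_1=0, Z_3=-4]  = 3; Z_5 = 4 if Z_4 >= -2 else 0  [with Z_4=3]  = 4.
Change = 0 − 4 = -4.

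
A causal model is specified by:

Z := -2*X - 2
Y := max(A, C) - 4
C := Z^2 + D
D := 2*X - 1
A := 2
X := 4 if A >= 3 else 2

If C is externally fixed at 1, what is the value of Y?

The intervention breaks the incoming arrows to C: C := Z^2 + D no longer applies, and C = 1.
Y = max(A, C) - 4  [with A=2, C=1]  = -2

-2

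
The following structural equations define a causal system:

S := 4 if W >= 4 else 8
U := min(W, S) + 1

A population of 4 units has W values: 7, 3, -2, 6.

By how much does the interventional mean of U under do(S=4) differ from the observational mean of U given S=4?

-1.75

Every unit gets S=4 under the intervention. U values become 5, 4, -1, 5; E[U|do(S=4)] = 3.25.
E[U|S=4] averages over only the 2 units with S=4 (W = 7, 6): U = 5, 5, mean 5.
Difference = 3.25 − 5 = -1.75.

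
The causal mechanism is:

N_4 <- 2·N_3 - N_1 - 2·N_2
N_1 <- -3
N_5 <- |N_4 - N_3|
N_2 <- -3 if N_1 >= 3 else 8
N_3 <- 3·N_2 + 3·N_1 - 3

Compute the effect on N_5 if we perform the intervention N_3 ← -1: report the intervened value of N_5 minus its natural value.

13

do(N_3=-1) replaces the equation N_3 <- 3·N_2 + 3·N_1 - 3 with the constant N_3 = -1.
N_2 = -3 if N_1 >= 3 else 8  [with N_1=-3]  = 8
N_4 = 2·N_3 - N_1 - 2·N_2  [with N_3=-1, N_1=-3, N_2=8]  = -15
N_5 = |N_4 - N_3|  [with N_4=-15, N_3=-1]  = 14
Without intervention: N_2 = -3 if N_1 >= 3 else 8  [with N_1=-3]  = 8; N_3 = 3·N_2 + 3·N_1 - 3  [with N_2=8, N_1=-3]  = 12; N_4 = 2·N_3 - N_1 - 2·N_2  [with N_3=12, N_1=-3, N_2=8]  = 11; N_5 = |N_4 - N_3|  [with N_4=11, N_3=12]  = 1.
Change = 14 − 1 = 13.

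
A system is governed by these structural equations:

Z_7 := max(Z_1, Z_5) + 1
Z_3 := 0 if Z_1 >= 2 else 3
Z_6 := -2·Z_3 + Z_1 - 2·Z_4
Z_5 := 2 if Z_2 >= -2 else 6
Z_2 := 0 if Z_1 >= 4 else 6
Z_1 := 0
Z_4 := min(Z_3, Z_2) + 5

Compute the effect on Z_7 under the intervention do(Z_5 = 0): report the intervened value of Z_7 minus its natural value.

Under do(Z_5=0), the mechanism Z_5 := 2 if Z_2 >= -2 else 6 is discarded; Z_5 is fixed at 0.
Z_7 = max(Z_1, Z_5) + 1  [with Z_1=0, Z_5=0]  = 1
Without intervention: Z_2 = 0 if Z_1 >= 4 else 6  [with Z_1=0]  = 6; Z_5 = 2 if Z_2 >= -2 else 6  [with Z_2=6]  = 2; Z_7 = max(Z_1, Z_5) + 1  [with Z_1=0, Z_5=2]  = 3.
Change = 1 − 3 = -2.

-2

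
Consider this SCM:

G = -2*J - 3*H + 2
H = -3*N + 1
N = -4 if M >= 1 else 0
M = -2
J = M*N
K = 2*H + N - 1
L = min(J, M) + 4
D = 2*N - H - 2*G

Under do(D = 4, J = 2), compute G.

Under do(D = 4, J = 2), each intervened variable's structural equation is replaced by its fixed value.
N = -4 if M >= 1 else 0  [with M=-2]  = 0
H = -3*N + 1  [with N=0]  = 1
G = -2*J - 3*H + 2  [with J=2, H=1]  = -5

-5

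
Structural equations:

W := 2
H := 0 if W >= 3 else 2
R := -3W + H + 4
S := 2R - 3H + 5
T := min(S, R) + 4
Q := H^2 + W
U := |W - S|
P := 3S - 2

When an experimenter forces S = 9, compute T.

4

Intervening sets S = 9 and removes its equation (S := 2R - 3H + 5).
H = 0 if W >= 3 else 2  [with W=2]  = 2
R = -3W + H + 4  [with W=2, H=2]  = 0
T = min(S, R) + 4  [with S=9, R=0]  = 4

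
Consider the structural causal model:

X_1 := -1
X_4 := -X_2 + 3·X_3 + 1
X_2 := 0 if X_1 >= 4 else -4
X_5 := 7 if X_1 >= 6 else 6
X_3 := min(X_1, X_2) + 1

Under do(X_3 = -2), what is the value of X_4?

-1

The intervention breaks the incoming arrows to X_3: X_3 := min(X_1, X_2) + 1 no longer applies, and X_3 = -2.
X_2 = 0 if X_1 >= 4 else -4  [with X_1=-1]  = -4
X_4 = -X_2 + 3·X_3 + 1  [with X_2=-4, X_3=-2]  = -1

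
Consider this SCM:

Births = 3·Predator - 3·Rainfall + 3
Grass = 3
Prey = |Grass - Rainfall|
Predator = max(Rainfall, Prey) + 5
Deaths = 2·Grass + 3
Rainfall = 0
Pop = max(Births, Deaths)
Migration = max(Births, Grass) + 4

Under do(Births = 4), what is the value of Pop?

9

do(Births=4) replaces the equation Births = 3·Predator - 3·Rainfall + 3 with the constant Births = 4.
Deaths = 2·Grass + 3  [with Grass=3]  = 9
Pop = max(Births, Deaths)  [with Births=4, Deaths=9]  = 9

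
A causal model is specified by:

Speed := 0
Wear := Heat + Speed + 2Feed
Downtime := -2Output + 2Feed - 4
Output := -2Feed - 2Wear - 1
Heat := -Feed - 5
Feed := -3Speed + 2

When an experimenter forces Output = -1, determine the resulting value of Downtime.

2

The intervention breaks the incoming arrows to Output: Output := -2Feed - 2Wear - 1 no longer applies, and Output = -1.
Feed = -3Speed + 2  [with Speed=0]  = 2
Downtime = -2Output + 2Feed - 4  [with Output=-1, Feed=2]  = 2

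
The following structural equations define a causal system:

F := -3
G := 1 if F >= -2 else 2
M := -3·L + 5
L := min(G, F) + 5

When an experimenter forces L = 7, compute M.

-16

The intervention breaks the incoming arrows to L: L := min(G, F) + 5 no longer applies, and L = 7.
M = -3·L + 5  [with L=7]  = -16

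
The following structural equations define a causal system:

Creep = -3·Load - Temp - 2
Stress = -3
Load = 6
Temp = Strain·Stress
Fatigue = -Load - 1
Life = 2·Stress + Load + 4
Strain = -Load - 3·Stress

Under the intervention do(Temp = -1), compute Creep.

-19

Intervening sets Temp = -1 and removes its equation (Temp = Strain·Stress).
Creep = -3·Load - Temp - 2  [with Load=6, Temp=-1]  = -19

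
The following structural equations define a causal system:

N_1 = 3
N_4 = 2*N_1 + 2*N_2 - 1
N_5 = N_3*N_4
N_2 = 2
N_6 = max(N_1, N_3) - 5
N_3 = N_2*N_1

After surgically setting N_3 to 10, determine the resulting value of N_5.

90

do(N_3=10) replaces the equation N_3 = N_2*N_1 with the constant N_3 = 10.
N_4 = 2*N_1 + 2*N_2 - 1  [with N_1=3, N_2=2]  = 9
N_5 = N_3*N_4  [with N_3=10, N_4=9]  = 90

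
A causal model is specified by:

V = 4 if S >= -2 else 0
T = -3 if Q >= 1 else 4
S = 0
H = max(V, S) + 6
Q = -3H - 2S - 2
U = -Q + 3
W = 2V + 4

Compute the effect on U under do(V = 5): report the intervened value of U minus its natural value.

Under do(V=5), the mechanism V = 4 if S >= -2 else 0 is discarded; V is fixed at 5.
H = max(V, S) + 6  [with V=5, S=0]  = 11
Q = -3H - 2S - 2  [with H=11, S=0]  = -35
U = -Q + 3  [with Q=-35]  = 38
Without intervention: V = 4 if S >= -2 else 0  [with S=0]  = 4; H = max(V, S) + 6  [with V=4, S=0]  = 10; Q = -3H - 2S - 2  [with H=10, S=0]  = -32; U = -Q + 3  [with Q=-32]  = 35.
Change = 38 − 35 = 3.

3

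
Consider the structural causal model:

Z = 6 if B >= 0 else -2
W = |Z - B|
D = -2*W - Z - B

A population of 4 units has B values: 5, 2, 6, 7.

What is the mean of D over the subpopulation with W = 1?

-14

Observing W=1 restricts to units where W's equation naturally yields 1: B ∈ {5, 7}. In that subpopulation D = -13, -15, mean -14.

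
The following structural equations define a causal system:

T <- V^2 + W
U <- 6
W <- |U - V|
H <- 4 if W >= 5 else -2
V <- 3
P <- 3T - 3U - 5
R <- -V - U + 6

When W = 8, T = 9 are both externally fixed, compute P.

4

Under do(W = 8, T = 9), each intervened variable's structural equation is replaced by its fixed value.
P = 3T - 3U - 5  [with T=9, U=6]  = 4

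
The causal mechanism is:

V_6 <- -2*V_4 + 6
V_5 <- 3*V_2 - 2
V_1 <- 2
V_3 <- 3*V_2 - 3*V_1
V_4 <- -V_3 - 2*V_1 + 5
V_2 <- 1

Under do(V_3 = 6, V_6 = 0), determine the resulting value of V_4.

-5

Setting V_3 = 6, V_6 = 0 by intervention discards those variables' equations.
V_4 = -V_3 - 2*V_1 + 5  [with V_3=6, V_1=2]  = -5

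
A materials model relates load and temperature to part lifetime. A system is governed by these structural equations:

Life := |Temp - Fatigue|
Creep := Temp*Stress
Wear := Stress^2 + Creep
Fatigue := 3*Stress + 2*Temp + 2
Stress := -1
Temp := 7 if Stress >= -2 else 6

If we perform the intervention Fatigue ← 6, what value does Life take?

1

The intervention breaks the incoming arrows to Fatigue: Fatigue := 3*Stress + 2*Temp + 2 no longer applies, and Fatigue = 6.
Temp = 7 if Stress >= -2 else 6  [with Stress=-1]  = 7
Life = |Temp - Fatigue|  [with Temp=7, Fatigue=6]  = 1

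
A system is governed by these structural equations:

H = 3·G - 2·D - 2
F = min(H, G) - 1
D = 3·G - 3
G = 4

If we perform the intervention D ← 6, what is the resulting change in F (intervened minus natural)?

Under do(D=6), the mechanism D = 3·G - 3 is discarded; D is fixed at 6.
H = 3·G - 2·D - 2  [with G=4, D=6]  = -2
F = min(H, G) - 1  [with H=-2, G=4]  = -3
Without intervention: D = 3·G - 3  [with G=4]  = 9; H = 3·G - 2·D - 2  [with G=4, D=9]  = -8; F = min(H, G) - 1  [with H=-8, G=4]  = -9.
Change = -3 − (-9) = 6.

6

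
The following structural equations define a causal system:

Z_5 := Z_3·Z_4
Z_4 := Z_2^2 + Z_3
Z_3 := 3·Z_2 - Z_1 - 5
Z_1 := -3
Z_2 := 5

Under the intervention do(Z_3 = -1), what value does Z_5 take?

-24

do(Z_3=-1) replaces the equation Z_3 := 3·Z_2 - Z_1 - 5 with the constant Z_3 = -1.
Z_4 = Z_2^2 + Z_3  [with Z_2=5, Z_3=-1]  = 24
Z_5 = Z_3·Z_4  [with Z_3=-1, Z_4=24]  = -24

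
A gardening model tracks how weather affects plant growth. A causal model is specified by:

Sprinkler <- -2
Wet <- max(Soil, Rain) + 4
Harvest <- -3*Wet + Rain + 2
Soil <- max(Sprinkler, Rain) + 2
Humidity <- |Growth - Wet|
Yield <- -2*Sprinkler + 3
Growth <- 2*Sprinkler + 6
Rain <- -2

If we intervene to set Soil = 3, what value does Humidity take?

5

The intervention breaks the incoming arrows to Soil: Soil <- max(Sprinkler, Rain) + 2 no longer applies, and Soil = 3.
Wet = max(Soil, Rain) + 4  [with Soil=3, Rain=-2]  = 7
Growth = 2*Sprinkler + 6  [with Sprinkler=-2]  = 2
Humidity = |Growth - Wet|  [with Growth=2, Wet=7]  = 5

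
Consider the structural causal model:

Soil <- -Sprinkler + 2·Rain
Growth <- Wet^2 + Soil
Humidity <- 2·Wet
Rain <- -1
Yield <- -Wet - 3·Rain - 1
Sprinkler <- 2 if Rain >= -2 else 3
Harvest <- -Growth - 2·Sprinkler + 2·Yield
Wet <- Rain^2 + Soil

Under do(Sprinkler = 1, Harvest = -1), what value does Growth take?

1

Under do(Sprinkler = 1, Harvest = -1), each intervened variable's structural equation is replaced by its fixed value.
Soil = -Sprinkler + 2·Rain  [with Sprinkler=1, Rain=-1]  = -3
Wet = Rain^2 + Soil  [with Rain=-1, Soil=-3]  = -2
Growth = Wet^2 + Soil  [with Wet=-2, Soil=-3]  = 1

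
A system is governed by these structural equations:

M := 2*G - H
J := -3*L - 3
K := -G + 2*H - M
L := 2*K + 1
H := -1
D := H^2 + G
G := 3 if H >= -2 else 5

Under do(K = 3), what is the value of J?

The intervention breaks the incoming arrows to K: K := -G + 2*H - M no longer applies, and K = 3.
L = 2*K + 1  [with K=3]  = 7
J = -3*L - 3  [with L=7]  = -24

-24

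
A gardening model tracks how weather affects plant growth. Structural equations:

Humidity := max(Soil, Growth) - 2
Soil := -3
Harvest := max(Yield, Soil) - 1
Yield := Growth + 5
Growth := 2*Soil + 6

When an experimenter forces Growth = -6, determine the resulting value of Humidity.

-5

The intervention breaks the incoming arrows to Growth: Growth := 2*Soil + 6 no longer applies, and Growth = -6.
Humidity = max(Soil, Growth) - 2  [with Soil=-3, Growth=-6]  = -5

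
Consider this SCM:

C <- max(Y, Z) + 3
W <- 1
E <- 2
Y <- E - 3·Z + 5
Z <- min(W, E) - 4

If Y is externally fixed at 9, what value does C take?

Intervening sets Y = 9 and removes its equation (Y <- E - 3·Z + 5).
Z = min(W, E) - 4  [with W=1, E=2]  = -3
C = max(Y, Z) + 3  [with Y=9, Z=-3]  = 12

12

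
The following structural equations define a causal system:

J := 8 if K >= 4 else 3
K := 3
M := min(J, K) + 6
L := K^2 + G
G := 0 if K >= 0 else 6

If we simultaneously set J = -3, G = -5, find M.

3

The joint intervention fixes J = -3, G = -5, removing each variable's own equation.
M = min(J, K) + 6  [with J=-3, K=3]  = 3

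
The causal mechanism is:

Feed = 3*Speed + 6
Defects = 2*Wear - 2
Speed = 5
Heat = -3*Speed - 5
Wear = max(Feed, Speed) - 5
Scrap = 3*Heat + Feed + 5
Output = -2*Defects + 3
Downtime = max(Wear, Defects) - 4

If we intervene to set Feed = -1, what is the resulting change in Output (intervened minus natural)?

64

Under do(Feed=-1), the mechanism Feed = 3*Speed + 6 is discarded; Feed is fixed at -1.
Wear = max(Feed, Speed) - 5  [with Feed=-1, Speed=5]  = 0
Defects = 2*Wear - 2  [with Wear=0]  = -2
Output = -2*Defects + 3  [with Defects=-2]  = 7
Without intervention: Feed = 3*Speed + 6  [with Speed=5]  = 21; Wear = max(Feed, Speed) - 5  [with Feed=21, Speed=5]  = 16; Defects = 2*Wear - 2  [with Wear=16]  = 30; Output = -2*Defects + 3  [with Defects=30]  = -57.
Change = 7 − (-57) = 64.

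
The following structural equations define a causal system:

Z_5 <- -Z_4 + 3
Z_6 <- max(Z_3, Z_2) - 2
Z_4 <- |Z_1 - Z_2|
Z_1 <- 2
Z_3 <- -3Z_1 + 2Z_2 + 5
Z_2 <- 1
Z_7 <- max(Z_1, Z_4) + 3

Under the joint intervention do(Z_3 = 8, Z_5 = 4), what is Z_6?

Setting Z_3 = 8, Z_5 = 4 by intervention discards those variables' equations.
Z_6 = max(Z_3, Z_2) - 2  [with Z_3=8, Z_2=1]  = 6

6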